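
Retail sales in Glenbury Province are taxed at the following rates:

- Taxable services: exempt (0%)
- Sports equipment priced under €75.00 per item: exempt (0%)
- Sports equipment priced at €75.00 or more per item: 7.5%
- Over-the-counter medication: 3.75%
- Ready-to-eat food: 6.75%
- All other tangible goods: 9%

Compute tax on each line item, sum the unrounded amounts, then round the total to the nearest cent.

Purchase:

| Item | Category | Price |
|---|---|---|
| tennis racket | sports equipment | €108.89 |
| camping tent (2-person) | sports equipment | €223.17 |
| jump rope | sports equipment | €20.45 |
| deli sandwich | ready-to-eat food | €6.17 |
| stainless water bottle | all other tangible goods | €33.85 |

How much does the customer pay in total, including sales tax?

Tennis racket €108.89: sports equipment, €75.00 or more → 7.5% → €8.16675
Camping tent (2-person) €223.17: sports equipment, €75.00 or more → 7.5% → €16.73775
Jump rope €20.45: sports equipment, under €75.00 → 0% → €0.00
Deli sandwich €6.17: ready-to-eat food → 6.75% → €0.416475
Stainless water bottle €33.85: all other tangible goods → 9% → €3.0465
Subtotal = €392.53; unrounded tax = €28.367475 → €28.37; total due = €420.90

€420.90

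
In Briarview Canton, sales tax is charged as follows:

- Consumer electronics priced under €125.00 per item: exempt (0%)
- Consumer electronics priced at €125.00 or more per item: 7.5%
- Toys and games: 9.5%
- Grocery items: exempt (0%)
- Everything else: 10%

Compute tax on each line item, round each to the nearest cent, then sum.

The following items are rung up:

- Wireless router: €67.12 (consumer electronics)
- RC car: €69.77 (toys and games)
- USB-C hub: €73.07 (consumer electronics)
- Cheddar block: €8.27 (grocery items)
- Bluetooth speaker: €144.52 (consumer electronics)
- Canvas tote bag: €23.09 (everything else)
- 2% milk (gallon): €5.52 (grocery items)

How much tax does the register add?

Wireless router €67.12: consumer electronics, under €125.00 → 0% → €0.00
RC car €69.77: toys and games → 9.5% → €6.63
USB-C hub €73.07: consumer electronics, under €125.00 → 0% → €0.00
Cheddar block €8.27: grocery items → 0% → €0.00
Bluetooth speaker €144.52: consumer electronics, €125.00 or more → 7.5% → €10.84
Canvas tote bag €23.09: everything else → 10% → €2.31
2% milk (gallon) €5.52: grocery items → 0% → €0.00
Total tax = €6.63 + €10.84 + €2.31 = €19.78

€19.78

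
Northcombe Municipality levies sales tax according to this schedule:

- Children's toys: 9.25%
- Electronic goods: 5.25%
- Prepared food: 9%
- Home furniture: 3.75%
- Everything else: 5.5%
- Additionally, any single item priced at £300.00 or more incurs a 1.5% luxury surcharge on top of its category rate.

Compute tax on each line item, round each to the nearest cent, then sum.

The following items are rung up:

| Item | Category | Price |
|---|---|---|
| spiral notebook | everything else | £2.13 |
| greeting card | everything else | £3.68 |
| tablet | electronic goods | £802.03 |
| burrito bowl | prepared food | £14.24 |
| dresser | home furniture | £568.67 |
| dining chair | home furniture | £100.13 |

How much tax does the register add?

£89.35

Spiral notebook £2.13: everything else → 5.5% → £0.12
Greeting card £3.68: everything else → 5.5% → £0.20
Tablet £802.03: electronic goods → 5.25% + 1.5% surcharge = 6.75% → £54.14
Burrito bowl £14.24: prepared food → 9% → £1.28
Dresser £568.67: home furniture → 3.75% + 1.5% surcharge = 5.25% → £29.86
Dining chair £100.13: home furniture → 3.75% → £3.75
Total tax = £0.12 + £0.20 + £54.14 + £1.28 + £29.86 + £3.75 = £89.35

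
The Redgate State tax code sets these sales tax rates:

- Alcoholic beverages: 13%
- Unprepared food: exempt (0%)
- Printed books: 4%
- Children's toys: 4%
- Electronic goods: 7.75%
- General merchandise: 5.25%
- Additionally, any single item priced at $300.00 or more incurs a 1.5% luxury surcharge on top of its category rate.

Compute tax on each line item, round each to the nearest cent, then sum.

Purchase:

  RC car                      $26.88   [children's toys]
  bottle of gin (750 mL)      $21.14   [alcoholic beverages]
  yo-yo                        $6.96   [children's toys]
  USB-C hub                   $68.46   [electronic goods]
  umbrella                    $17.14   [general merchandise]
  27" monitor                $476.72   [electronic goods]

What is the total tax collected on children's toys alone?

RC car $26.88: children's toys → 4% → $1.08
Yo-yo $6.96: children's toys → 4% → $0.28
Tax on children's toys = $1.08 + $0.28 = $1.36

$1.36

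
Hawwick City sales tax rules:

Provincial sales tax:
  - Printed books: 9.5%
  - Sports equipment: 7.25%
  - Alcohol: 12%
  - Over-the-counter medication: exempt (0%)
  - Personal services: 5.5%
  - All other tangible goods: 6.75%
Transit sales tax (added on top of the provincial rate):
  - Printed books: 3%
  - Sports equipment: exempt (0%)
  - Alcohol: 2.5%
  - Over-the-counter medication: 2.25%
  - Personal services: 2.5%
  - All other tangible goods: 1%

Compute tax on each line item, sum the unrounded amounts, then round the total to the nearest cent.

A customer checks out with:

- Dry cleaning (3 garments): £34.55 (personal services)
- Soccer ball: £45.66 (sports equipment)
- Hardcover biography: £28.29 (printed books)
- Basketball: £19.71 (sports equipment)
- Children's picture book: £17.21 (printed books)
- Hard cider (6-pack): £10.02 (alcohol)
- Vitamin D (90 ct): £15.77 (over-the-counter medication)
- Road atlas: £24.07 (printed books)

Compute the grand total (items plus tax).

£213.29

Dry cleaning (3 garments) £34.55: personal services → 5.5% + 2.5% transit = 8% → £2.764
Soccer ball £45.66: sports equipment → 7.25% + 0% transit = 7.25% → £3.31035
Hardcover biography £28.29: printed books → 9.5% + 3% transit = 12.5% → £3.53625
Basketball £19.71: sports equipment → 7.25% + 0% transit = 7.25% → £1.428975
Children's picture book £17.21: printed books → 9.5% + 3% transit = 12.5% → £2.15125
Hard cider (6-pack) £10.02: alcohol → 12% + 2.5% transit = 14.5% → £1.4529
Vitamin D (90 ct) £15.77: over-the-counter medication → 0% + 2.25% transit = 2.25% → £0.354825
Road atlas £24.07: printed books → 9.5% + 3% transit = 12.5% → £3.00875
Subtotal = £195.28; unrounded tax = £18.0073 → £18.01; total due = £213.29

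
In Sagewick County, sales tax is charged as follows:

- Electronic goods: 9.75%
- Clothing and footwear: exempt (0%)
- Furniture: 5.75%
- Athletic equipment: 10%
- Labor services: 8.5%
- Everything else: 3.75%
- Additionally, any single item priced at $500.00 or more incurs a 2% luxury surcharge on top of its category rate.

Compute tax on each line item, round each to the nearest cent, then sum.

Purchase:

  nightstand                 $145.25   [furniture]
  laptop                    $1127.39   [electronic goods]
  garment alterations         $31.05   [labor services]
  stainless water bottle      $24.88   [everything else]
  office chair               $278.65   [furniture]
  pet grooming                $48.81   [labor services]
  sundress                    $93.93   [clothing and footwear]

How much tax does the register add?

Nightstand $145.25: furniture → 5.75% → $8.35
Laptop $1127.39: electronic goods → 9.75% + 2% surcharge = 11.75% → $132.47
Garment alterations $31.05: labor services → 8.5% → $2.64
Stainless water bottle $24.88: everything else → 3.75% → $0.93
Office chair $278.65: furniture → 5.75% → $16.02
Pet grooming $48.81: labor services → 8.5% → $4.15
Sundress $93.93: clothing and footwear → 0% → $0.00
Total tax = $8.35 + $132.47 + $2.64 + $0.93 + $16.02 + $4.15 = $164.56

$164.56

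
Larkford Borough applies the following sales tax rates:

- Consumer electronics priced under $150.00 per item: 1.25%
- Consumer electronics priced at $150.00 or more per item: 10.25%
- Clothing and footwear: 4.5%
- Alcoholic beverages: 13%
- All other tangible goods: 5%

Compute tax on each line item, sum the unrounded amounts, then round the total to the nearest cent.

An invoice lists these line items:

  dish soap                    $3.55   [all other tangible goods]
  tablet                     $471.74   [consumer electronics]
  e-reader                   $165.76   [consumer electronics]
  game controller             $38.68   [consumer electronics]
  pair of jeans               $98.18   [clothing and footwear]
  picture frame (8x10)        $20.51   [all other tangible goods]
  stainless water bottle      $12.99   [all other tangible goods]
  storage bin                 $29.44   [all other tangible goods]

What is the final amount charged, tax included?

Dish soap $3.55: all other tangible goods → 5% → $0.1775
Tablet $471.74: consumer electronics, $150.00 or more → 10.25% → $48.35335
E-reader $165.76: consumer electronics, $150.00 or more → 10.25% → $16.9904
Game controller $38.68: consumer electronics, under $150.00 → 1.25% → $0.4835
Pair of jeans $98.18: clothing and footwear → 4.5% → $4.4181
Picture frame (8x10) $20.51: all other tangible goods → 5% → $1.0255
Stainless water bottle $12.99: all other tangible goods → 5% → $0.6495
Storage bin $29.44: all other tangible goods → 5% → $1.472
Subtotal = $840.85; unrounded tax = $73.56985 → $73.57; total due = $914.42

$914.42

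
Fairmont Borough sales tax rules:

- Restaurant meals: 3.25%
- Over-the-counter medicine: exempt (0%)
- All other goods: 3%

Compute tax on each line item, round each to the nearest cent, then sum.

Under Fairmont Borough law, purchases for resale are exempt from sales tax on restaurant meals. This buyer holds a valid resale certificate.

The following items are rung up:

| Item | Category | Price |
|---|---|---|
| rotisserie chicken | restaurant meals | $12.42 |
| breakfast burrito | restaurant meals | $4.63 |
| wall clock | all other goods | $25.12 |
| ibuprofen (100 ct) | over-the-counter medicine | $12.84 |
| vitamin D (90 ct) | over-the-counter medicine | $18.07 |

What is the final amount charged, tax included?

$73.83

Rotisserie chicken $12.42: restaurant meals, buyer-exempt → 0% → $0.00
Breakfast burrito $4.63: restaurant meals, buyer-exempt → 0% → $0.00
Wall clock $25.12: all other goods → 3% → $0.75
Ibuprofen (100 ct) $12.84: over-the-counter medicine → 0% → $0.00
Vitamin D (90 ct) $18.07: over-the-counter medicine → 0% → $0.00
Subtotal = $73.08; tax = $0.75; total due = $73.83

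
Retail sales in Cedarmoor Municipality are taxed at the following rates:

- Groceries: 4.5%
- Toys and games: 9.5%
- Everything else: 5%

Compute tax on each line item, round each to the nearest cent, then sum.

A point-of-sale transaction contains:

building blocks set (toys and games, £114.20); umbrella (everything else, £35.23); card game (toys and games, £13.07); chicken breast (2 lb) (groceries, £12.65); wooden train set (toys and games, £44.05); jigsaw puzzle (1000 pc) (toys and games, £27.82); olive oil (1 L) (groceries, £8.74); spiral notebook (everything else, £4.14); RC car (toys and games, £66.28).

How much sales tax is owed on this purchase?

Building blocks set £114.20: toys and games → 9.5% → £10.85
Umbrella £35.23: everything else → 5% → £1.76
Card game £13.07: toys and games → 9.5% → £1.24
Chicken breast (2 lb) £12.65: groceries → 4.5% → £0.57
Wooden train set £44.05: toys and games → 9.5% → £4.18
Jigsaw puzzle (1000 pc) £27.82: toys and games → 9.5% → £2.64
Olive oil (1 L) £8.74: groceries → 4.5% → £0.39
Spiral notebook £4.14: everything else → 5% → £0.21
RC car £66.28: toys and games → 9.5% → £6.30
Total tax = £10.85 + £1.76 + £1.24 + £0.57 + £4.18 + £2.64 + £0.39 + £0.21 + £6.30 = £28.14

£28.14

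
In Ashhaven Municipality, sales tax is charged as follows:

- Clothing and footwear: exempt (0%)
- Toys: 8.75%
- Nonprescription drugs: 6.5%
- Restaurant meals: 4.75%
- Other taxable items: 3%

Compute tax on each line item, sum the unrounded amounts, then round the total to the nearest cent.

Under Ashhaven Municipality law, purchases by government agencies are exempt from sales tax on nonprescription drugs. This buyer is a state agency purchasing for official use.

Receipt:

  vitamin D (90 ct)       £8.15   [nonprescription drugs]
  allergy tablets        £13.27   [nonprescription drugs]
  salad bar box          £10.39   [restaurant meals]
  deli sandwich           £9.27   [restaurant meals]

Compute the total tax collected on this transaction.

Vitamin D (90 ct) £8.15: nonprescription drugs, buyer-exempt → 0% → £0.00
Allergy tablets £13.27: nonprescription drugs, buyer-exempt → 0% → £0.00
Salad bar box £10.39: restaurant meals → 4.75% → £0.493525
Deli sandwich £9.27: restaurant meals → 4.75% → £0.440325
Unrounded tax sum = £0.93385 → £0.93

£0.93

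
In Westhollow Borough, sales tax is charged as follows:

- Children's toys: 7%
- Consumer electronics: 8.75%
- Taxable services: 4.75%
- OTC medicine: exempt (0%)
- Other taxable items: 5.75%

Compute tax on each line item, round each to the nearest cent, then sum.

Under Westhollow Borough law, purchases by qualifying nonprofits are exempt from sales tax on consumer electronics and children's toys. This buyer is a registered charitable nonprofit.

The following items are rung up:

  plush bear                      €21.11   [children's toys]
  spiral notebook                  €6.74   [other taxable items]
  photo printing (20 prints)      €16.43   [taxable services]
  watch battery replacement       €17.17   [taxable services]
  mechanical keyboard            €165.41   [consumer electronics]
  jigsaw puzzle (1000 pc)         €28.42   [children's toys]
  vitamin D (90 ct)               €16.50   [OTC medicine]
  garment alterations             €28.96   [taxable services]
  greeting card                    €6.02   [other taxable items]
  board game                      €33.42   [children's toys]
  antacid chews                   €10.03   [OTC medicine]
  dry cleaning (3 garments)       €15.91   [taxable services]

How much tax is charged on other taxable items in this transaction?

Spiral notebook €6.74: other taxable items → 5.75% → €0.39
Greeting card €6.02: other taxable items → 5.75% → €0.35
Tax on other taxable items = €0.39 + €0.35 = €0.74

€0.74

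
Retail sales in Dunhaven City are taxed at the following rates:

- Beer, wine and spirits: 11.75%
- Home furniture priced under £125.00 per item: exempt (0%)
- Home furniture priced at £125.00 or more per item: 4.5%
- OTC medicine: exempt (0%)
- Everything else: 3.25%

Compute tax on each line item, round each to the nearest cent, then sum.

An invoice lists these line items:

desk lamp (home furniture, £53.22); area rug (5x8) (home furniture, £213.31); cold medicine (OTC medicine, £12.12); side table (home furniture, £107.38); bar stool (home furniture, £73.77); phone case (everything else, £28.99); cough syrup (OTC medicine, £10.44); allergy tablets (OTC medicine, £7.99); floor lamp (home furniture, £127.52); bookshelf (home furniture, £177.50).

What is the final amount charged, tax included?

Desk lamp £53.22: home furniture, under £125.00 → 0% → £0.00
Area rug (5x8) £213.31: home furniture, £125.00 or more → 4.5% → £9.60
Cold medicine £12.12: OTC medicine → 0% → £0.00
Side table £107.38: home furniture, under £125.00 → 0% → £0.00
Bar stool £73.77: home furniture, under £125.00 → 0% → £0.00
Phone case £28.99: everything else → 3.25% → £0.94
Cough syrup £10.44: OTC medicine → 0% → £0.00
Allergy tablets £7.99: OTC medicine → 0% → £0.00
Floor lamp £127.52: home furniture, £125.00 or more → 4.5% → £5.74
Bookshelf £177.50: home furniture, £125.00 or more → 4.5% → £7.99
Subtotal = £812.24; tax = £24.27; total due = £836.51

£836.51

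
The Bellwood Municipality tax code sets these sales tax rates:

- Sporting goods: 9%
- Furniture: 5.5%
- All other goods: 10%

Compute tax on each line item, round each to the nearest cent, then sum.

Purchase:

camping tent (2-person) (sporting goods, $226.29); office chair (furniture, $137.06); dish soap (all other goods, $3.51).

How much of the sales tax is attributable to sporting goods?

$20.37

Camping tent (2-person) $226.29: sporting goods → 9% → $20.37
Tax on sporting goods = $20.37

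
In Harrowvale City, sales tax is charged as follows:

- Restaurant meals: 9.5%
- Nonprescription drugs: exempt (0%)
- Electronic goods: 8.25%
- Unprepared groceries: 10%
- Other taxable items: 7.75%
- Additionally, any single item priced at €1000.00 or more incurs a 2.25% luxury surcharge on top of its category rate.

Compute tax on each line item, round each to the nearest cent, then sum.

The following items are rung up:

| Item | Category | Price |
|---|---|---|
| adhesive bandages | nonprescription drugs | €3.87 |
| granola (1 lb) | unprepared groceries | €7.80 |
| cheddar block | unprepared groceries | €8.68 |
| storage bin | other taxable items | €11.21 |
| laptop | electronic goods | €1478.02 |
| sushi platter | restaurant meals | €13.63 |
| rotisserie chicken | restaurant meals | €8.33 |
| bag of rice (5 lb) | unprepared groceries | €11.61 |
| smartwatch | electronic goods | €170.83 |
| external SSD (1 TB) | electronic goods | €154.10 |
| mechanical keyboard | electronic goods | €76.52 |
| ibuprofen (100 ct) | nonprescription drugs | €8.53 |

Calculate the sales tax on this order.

€194.06

Adhesive bandages €3.87: nonprescription drugs → 0% → €0.00
Granola (1 lb) €7.80: unprepared groceries → 10% → €0.78
Cheddar block €8.68: unprepared groceries → 10% → €0.87
Storage bin €11.21: other taxable items → 7.75% → €0.87
Laptop €1478.02: electronic goods → 8.25% + 2.25% surcharge = 10.5% → €155.19
Sushi platter €13.63: restaurant meals → 9.5% → €1.29
Rotisserie chicken €8.33: restaurant meals → 9.5% → €0.79
Bag of rice (5 lb) €11.61: unprepared groceries → 10% → €1.16
Smartwatch €170.83: electronic goods → 8.25% → €14.09
External SSD (1 TB) €154.10: electronic goods → 8.25% → €12.71
Mechanical keyboard €76.52: electronic goods → 8.25% → €6.31
Ibuprofen (100 ct) €8.53: nonprescription drugs → 0% → €0.00
Total tax = €0.78 + €0.87 + €0.87 + €155.19 + €1.29 + €0.79 + €1.16 + €14.09 + €12.71 + €6.31 = €194.06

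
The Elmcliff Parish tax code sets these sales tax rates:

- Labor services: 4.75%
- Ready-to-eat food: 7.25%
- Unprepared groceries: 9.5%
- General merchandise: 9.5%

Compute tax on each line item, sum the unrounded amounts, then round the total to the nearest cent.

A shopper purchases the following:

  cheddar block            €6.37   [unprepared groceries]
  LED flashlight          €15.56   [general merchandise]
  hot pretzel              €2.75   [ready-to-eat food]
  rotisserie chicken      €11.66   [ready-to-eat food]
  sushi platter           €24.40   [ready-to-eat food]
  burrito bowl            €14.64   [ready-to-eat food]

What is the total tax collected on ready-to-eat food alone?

€3.88

Hot pretzel €2.75: ready-to-eat food → 7.25% → €0.199375
Rotisserie chicken €11.66: ready-to-eat food → 7.25% → €0.84535
Sushi platter €24.40: ready-to-eat food → 7.25% → €1.769
Burrito bowl €14.64: ready-to-eat food → 7.25% → €1.0614
Tax on ready-to-eat food: unrounded sum = €3.875125 → €3.88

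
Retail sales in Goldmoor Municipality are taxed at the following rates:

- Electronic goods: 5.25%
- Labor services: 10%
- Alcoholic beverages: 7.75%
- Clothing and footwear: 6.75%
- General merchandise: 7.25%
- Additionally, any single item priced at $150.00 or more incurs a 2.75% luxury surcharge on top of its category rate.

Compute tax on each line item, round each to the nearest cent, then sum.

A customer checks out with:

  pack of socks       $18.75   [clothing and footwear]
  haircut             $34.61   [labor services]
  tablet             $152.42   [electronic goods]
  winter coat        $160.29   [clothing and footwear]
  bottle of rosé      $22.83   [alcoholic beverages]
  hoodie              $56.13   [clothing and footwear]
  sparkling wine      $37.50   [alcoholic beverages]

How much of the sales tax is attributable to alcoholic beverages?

Bottle of rosé $22.83: alcoholic beverages → 7.75% → $1.77
Sparkling wine $37.50: alcoholic beverages → 7.75% → $2.91
Tax on alcoholic beverages = $1.77 + $2.91 = $4.68

$4.68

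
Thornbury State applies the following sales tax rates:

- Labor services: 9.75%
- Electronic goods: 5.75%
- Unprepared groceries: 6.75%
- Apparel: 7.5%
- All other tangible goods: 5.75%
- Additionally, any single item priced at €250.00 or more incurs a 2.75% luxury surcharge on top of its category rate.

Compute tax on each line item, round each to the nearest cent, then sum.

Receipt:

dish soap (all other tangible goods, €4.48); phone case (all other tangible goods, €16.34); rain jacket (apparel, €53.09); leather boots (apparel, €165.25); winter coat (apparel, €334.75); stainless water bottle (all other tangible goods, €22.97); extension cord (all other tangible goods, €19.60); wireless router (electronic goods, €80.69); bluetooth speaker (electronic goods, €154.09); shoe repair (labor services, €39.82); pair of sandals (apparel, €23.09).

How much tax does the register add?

Dish soap €4.48: all other tangible goods → 5.75% → €0.26
Phone case €16.34: all other tangible goods → 5.75% → €0.94
Rain jacket €53.09: apparel → 7.5% → €3.98
Leather boots €165.25: apparel → 7.5% → €12.39
Winter coat €334.75: apparel → 7.5% + 2.75% surcharge = 10.25% → €34.31
Stainless water bottle €22.97: all other tangible goods → 5.75% → €1.32
Extension cord €19.60: all other tangible goods → 5.75% → €1.13
Wireless router €80.69: electronic goods → 5.75% → €4.64
Bluetooth speaker €154.09: electronic goods → 5.75% → €8.86
Shoe repair €39.82: labor services → 9.75% → €3.88
Pair of sandals €23.09: apparel → 7.5% → €1.73
Total tax = €0.26 + €0.94 + €3.98 + €12.39 + €34.31 + €1.32 + €1.13 + €4.64 + €8.86 + €3.88 + €1.73 = €73.44

€73.44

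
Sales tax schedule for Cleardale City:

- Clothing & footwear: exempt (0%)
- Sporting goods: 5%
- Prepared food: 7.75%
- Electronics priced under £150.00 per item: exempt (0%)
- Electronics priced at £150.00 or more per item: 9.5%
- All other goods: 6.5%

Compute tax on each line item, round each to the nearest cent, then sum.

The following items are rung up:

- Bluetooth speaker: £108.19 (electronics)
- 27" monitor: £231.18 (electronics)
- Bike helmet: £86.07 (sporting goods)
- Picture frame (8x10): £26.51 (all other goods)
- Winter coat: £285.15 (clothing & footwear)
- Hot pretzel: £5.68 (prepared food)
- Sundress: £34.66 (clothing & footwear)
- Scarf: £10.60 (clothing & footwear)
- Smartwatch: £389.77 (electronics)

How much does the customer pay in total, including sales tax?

£1243.26

Bluetooth speaker £108.19: electronics, under £150.00 → 0% → £0.00
27" monitor £231.18: electronics, £150.00 or more → 9.5% → £21.96
Bike helmet £86.07: sporting goods → 5% → £4.30
Picture frame (8x10) £26.51: all other goods → 6.5% → £1.72
Winter coat £285.15: clothing & footwear → 0% → £0.00
Hot pretzel £5.68: prepared food → 7.75% → £0.44
Sundress £34.66: clothing & footwear → 0% → £0.00
Scarf £10.60: clothing & footwear → 0% → £0.00
Smartwatch £389.77: electronics, £150.00 or more → 9.5% → £37.03
Subtotal = £1177.81; tax = £65.45; total due = £1243.26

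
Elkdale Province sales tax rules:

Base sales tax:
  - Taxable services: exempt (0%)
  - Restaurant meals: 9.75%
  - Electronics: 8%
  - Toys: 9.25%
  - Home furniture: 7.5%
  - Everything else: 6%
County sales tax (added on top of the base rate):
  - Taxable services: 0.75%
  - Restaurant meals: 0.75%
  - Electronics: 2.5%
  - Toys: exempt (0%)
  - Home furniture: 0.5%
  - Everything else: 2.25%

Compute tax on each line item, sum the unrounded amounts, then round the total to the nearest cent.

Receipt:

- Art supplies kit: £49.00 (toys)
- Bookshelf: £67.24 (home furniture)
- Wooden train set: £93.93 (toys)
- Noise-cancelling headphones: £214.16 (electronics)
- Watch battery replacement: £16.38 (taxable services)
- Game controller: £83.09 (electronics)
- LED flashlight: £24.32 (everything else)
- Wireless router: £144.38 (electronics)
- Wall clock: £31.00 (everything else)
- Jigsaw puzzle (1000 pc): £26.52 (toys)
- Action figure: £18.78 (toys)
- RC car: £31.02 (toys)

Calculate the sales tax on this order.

Art supplies kit £49.00: toys → 9.25% + 0% county = 9.25% → £4.5325
Bookshelf £67.24: home furniture → 7.5% + 0.5% county = 8% → £5.3792
Wooden train set £93.93: toys → 9.25% + 0% county = 9.25% → £8.688525
Noise-cancelling headphones £214.16: electronics → 8% + 2.5% county = 10.5% → £22.4868
Watch battery replacement £16.38: taxable services → 0% + 0.75% county = 0.75% → £0.12285
Game controller £83.09: electronics → 8% + 2.5% county = 10.5% → £8.72445
LED flashlight £24.32: everything else → 6% + 2.25% county = 8.25% → £2.0064
Wireless router £144.38: electronics → 8% + 2.5% county = 10.5% → £15.1599
Wall clock £31.00: everything else → 6% + 2.25% county = 8.25% → £2.5575
Jigsaw puzzle (1000 pc) £26.52: toys → 9.25% + 0% county = 9.25% → £2.4531
Action figure £18.78: toys → 9.25% + 0% county = 9.25% → £1.73715
RC car £31.02: toys → 9.25% + 0% county = 9.25% → £2.86935
Unrounded tax sum = £76.717725 → £76.72

£76.72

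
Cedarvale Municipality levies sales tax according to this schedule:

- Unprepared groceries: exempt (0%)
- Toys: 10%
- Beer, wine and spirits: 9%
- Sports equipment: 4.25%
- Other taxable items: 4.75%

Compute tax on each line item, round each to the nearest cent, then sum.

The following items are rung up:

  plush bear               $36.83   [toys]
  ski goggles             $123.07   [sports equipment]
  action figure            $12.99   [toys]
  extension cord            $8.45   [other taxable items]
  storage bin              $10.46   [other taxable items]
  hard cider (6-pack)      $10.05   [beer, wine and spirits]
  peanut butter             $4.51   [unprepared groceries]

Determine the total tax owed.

Plush bear $36.83: toys → 10% → $3.68
Ski goggles $123.07: sports equipment → 4.25% → $5.23
Action figure $12.99: toys → 10% → $1.30
Extension cord $8.45: other taxable items → 4.75% → $0.40
Storage bin $10.46: other taxable items → 4.75% → $0.50
Hard cider (6-pack) $10.05: beer, wine and spirits → 9% → $0.90
Peanut butter $4.51: unprepared groceries → 0% → $0.00
Total tax = $3.68 + $5.23 + $1.30 + $0.40 + $0.50 + $0.90 = $12.01

$12.01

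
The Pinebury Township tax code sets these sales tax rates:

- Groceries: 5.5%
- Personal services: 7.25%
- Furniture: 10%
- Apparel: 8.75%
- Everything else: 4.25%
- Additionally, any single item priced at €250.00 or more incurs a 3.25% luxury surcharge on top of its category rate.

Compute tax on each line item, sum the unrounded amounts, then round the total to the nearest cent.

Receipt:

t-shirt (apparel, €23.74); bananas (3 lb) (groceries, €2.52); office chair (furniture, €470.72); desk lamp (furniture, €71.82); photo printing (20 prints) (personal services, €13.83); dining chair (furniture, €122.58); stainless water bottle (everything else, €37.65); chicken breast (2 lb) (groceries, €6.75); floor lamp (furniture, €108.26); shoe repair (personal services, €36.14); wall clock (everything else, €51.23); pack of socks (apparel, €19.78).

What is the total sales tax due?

€104.35

T-shirt €23.74: apparel → 8.75% → €2.07725
Bananas (3 lb) €2.52: groceries → 5.5% → €0.1386
Office chair €470.72: furniture → 10% + 3.25% surcharge = 13.25% → €62.3704
Desk lamp €71.82: furniture → 10% → €7.182
Photo printing (20 prints) €13.83: personal services → 7.25% → €1.002675
Dining chair €122.58: furniture → 10% → €12.258
Stainless water bottle €37.65: everything else → 4.25% → €1.600125
Chicken breast (2 lb) €6.75: groceries → 5.5% → €0.37125
Floor lamp €108.26: furniture → 10% → €10.826
Shoe repair €36.14: personal services → 7.25% → €2.62015
Wall clock €51.23: everything else → 4.25% → €2.177275
Pack of socks €19.78: apparel → 8.75% → €1.73075
Unrounded tax sum = €104.354475 → €104.35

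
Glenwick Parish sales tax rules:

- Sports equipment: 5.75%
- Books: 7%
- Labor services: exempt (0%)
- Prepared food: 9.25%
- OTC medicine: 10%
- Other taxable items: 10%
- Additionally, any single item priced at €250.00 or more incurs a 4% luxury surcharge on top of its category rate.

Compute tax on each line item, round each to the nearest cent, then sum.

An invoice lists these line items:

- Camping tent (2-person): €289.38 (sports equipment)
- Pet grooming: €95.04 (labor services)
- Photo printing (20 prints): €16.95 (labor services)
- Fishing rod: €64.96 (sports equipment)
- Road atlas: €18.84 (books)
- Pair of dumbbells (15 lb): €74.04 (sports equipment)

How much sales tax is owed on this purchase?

€37.53

Camping tent (2-person) €289.38: sports equipment → 5.75% + 4% surcharge = 9.75% → €28.21
Pet grooming €95.04: labor services → 0% → €0.00
Photo printing (20 prints) €16.95: labor services → 0% → €0.00
Fishing rod €64.96: sports equipment → 5.75% → €3.74
Road atlas €18.84: books → 7% → €1.32
Pair of dumbbells (15 lb) €74.04: sports equipment → 5.75% → €4.26
Total tax = €28.21 + €3.74 + €1.32 + €4.26 = €37.53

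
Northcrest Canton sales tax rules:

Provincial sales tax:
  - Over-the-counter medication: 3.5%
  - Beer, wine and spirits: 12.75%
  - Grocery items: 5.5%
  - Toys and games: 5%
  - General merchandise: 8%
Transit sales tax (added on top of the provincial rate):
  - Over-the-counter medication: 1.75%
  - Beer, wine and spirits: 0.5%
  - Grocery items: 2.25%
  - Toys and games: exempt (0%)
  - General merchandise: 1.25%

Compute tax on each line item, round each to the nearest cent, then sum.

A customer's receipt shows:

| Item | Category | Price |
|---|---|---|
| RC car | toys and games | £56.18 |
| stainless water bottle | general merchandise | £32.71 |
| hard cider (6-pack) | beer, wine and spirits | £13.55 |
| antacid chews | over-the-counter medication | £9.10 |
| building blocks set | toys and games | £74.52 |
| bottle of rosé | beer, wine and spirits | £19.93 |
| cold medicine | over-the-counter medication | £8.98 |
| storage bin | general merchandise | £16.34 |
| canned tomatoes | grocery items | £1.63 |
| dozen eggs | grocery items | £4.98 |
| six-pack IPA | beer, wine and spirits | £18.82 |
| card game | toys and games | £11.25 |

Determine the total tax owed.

RC car £56.18: toys and games → 5% + 0% transit = 5% → £2.81
Stainless water bottle £32.71: general merchandise → 8% + 1.25% transit = 9.25% → £3.03
Hard cider (6-pack) £13.55: beer, wine and spirits → 12.75% + 0.5% transit = 13.25% → £1.80
Antacid chews £9.10: over-the-counter medication → 3.5% + 1.75% transit = 5.25% → £0.48
Building blocks set £74.52: toys and games → 5% + 0% transit = 5% → £3.73
Bottle of rosé £19.93: beer, wine and spirits → 12.75% + 0.5% transit = 13.25% → £2.64
Cold medicine £8.98: over-the-counter medication → 3.5% + 1.75% transit = 5.25% → £0.47
Storage bin £16.34: general merchandise → 8% + 1.25% transit = 9.25% → £1.51
Canned tomatoes £1.63: grocery items → 5.5% + 2.25% transit = 7.75% → £0.13
Dozen eggs £4.98: grocery items → 5.5% + 2.25% transit = 7.75% → £0.39
Six-pack IPA £18.82: beer, wine and spirits → 12.75% + 0.5% transit = 13.25% → £2.49
Card game £11.25: toys and games → 5% + 0% transit = 5% → £0.56
Total tax = £2.81 + £3.03 + £1.80 + £0.48 + £3.73 + £2.64 + £0.47 + £1.51 + £0.13 + £0.39 + £2.49 + £0.56 = £20.04

£20.04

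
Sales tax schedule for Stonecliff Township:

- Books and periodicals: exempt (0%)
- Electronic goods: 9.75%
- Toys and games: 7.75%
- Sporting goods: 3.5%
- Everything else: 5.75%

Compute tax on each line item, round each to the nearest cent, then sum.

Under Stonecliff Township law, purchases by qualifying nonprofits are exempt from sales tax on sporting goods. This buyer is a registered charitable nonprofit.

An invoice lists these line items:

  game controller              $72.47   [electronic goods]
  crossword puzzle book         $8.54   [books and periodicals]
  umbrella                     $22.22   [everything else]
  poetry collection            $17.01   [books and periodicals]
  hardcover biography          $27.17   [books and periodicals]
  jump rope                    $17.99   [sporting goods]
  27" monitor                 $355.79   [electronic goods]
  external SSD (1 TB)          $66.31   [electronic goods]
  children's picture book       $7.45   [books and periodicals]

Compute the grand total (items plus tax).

$644.46

Game controller $72.47: electronic goods → 9.75% → $7.07
Crossword puzzle book $8.54: books and periodicals → 0% → $0.00
Umbrella $22.22: everything else → 5.75% → $1.28
Poetry collection $17.01: books and periodicals → 0% → $0.00
Hardcover biography $27.17: books and periodicals → 0% → $0.00
Jump rope $17.99: sporting goods, buyer-exempt → 0% → $0.00
27" monitor $355.79: electronic goods → 9.75% → $34.69
External SSD (1 TB) $66.31: electronic goods → 9.75% → $6.47
Children's picture book $7.45: books and periodicals → 0% → $0.00
Subtotal = $594.95; tax = $49.51; total due = $644.46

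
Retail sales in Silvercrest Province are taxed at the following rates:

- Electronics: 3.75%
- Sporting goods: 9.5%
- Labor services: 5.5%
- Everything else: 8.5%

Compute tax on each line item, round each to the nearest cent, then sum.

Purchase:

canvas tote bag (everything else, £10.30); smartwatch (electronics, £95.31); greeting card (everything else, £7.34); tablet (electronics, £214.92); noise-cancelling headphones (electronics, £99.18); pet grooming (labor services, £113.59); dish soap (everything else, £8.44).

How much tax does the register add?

Canvas tote bag £10.30: everything else → 8.5% → £0.88
Smartwatch £95.31: electronics → 3.75% → £3.57
Greeting card £7.34: everything else → 8.5% → £0.62
Tablet £214.92: electronics → 3.75% → £8.06
Noise-cancelling headphones £99.18: electronics → 3.75% → £3.72
Pet grooming £113.59: labor services → 5.5% → £6.25
Dish soap £8.44: everything else → 8.5% → £0.72
Total tax = £0.88 + £3.57 + £0.62 + £8.06 + £3.72 + £6.25 + £0.72 = £23.82

£23.82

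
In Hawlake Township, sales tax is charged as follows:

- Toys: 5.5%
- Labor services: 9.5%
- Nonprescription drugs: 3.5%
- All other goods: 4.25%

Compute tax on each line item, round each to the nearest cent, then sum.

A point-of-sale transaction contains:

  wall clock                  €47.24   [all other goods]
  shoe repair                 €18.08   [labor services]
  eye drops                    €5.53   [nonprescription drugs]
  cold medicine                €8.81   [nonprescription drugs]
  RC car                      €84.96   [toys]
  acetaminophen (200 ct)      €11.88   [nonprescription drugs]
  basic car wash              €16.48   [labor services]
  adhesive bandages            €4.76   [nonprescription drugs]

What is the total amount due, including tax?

€208.80

Wall clock €47.24: all other goods → 4.25% → €2.01
Shoe repair €18.08: labor services → 9.5% → €1.72
Eye drops €5.53: nonprescription drugs → 3.5% → €0.19
Cold medicine €8.81: nonprescription drugs → 3.5% → €0.31
RC car €84.96: toys → 5.5% → €4.67
Acetaminophen (200 ct) €11.88: nonprescription drugs → 3.5% → €0.42
Basic car wash €16.48: labor services → 9.5% → €1.57
Adhesive bandages €4.76: nonprescription drugs → 3.5% → €0.17
Subtotal = €197.74; tax = €11.06; total due = €208.80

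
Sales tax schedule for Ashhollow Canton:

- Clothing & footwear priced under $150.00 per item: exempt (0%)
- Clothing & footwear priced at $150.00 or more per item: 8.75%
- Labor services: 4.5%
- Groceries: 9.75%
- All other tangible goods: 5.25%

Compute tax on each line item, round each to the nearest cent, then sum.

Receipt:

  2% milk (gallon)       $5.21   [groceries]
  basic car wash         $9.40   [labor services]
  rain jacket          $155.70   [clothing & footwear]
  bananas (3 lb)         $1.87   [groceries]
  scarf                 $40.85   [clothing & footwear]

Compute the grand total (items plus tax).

$227.76

2% milk (gallon) $5.21: groceries → 9.75% → $0.51
Basic car wash $9.40: labor services → 4.5% → $0.42
Rain jacket $155.70: clothing & footwear, $150.00 or more → 8.75% → $13.62
Bananas (3 lb) $1.87: groceries → 9.75% → $0.18
Scarf $40.85: clothing & footwear, under $150.00 → 0% → $0.00
Subtotal = $213.03; tax = $14.73; total due = $227.76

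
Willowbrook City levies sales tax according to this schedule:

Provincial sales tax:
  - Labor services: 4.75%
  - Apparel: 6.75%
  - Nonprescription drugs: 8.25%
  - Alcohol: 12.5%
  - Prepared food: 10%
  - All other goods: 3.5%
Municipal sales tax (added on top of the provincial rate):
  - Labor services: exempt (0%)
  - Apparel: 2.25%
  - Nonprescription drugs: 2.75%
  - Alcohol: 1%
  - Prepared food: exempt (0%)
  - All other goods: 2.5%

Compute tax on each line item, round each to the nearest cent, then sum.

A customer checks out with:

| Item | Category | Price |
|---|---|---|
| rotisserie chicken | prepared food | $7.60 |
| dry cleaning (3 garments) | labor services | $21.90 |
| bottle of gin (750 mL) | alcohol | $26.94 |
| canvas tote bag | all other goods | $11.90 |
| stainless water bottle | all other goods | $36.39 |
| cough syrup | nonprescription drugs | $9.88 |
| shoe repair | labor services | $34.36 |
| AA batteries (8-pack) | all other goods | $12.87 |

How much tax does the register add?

Rotisserie chicken $7.60: prepared food → 10% + 0% municipal = 10% → $0.76
Dry cleaning (3 garments) $21.90: labor services → 4.75% + 0% municipal = 4.75% → $1.04
Bottle of gin (750 mL) $26.94: alcohol → 12.5% + 1% municipal = 13.5% → $3.64
Canvas tote bag $11.90: all other goods → 3.5% + 2.5% municipal = 6% → $0.71
Stainless water bottle $36.39: all other goods → 3.5% + 2.5% municipal = 6% → $2.18
Cough syrup $9.88: nonprescription drugs → 8.25% + 2.75% municipal = 11% → $1.09
Shoe repair $34.36: labor services → 4.75% + 0% municipal = 4.75% → $1.63
AA batteries (8-pack) $12.87: all other goods → 3.5% + 2.5% municipal = 6% → $0.77
Total tax = $0.76 + $1.04 + $3.64 + $0.71 + $2.18 + $1.09 + $1.63 + $0.77 = $11.82

$11.82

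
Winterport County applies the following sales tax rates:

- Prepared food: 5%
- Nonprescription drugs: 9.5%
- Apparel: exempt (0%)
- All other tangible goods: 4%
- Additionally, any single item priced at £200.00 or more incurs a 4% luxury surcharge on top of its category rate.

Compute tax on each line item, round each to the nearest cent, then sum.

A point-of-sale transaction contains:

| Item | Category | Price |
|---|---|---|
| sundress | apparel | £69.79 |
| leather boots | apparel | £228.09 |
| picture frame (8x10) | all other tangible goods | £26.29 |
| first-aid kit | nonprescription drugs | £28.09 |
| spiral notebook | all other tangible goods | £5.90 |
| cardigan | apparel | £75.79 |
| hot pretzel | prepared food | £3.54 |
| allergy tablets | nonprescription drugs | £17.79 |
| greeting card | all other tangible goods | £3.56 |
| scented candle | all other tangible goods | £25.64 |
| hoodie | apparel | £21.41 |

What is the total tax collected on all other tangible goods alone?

Picture frame (8x10) £26.29: all other tangible goods → 4% → £1.05
Spiral notebook £5.90: all other tangible goods → 4% → £0.24
Greeting card £3.56: all other tangible goods → 4% → £0.14
Scented candle £25.64: all other tangible goods → 4% → £1.03
Tax on all other tangible goods = £1.05 + £0.24 + £0.14 + £1.03 = £2.46

£2.46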